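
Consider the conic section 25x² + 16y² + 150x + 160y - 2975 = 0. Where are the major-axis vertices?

Rearranging, 25(x² + 6x) + 16(y² + 10y) = 2975.
Completing the square gives 25(x + 3)² + 16(y + 5)² = 2975 + 225 + 400 = 3600.
Divide through by 3600 to get (x + 3)²/144 + (y + 5)²/225 = 1.
Ellipse, center (-3, -5), major axis vertical; a² = 225, b² = 144.
a = 15. Vertices at (h, k ± a).

(-3, -20) and (-3, 10)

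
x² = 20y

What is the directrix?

Vertex (0, 0); 4p = 20 so p = 5. Opens up.
Directrix is the horizontal line y = k − p = 0 − (5) = -5.

y = -5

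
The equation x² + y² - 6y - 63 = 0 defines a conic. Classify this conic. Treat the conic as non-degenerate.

No xy term. Coefficients of x² and y² are A = 1, C = 1.
A = C (same sign) ⇒ circle.

circle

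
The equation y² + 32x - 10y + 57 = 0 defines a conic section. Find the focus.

Only y is squared. Complete the square in y: (y - 5)² = -32(x + 1).
Vertex (-1, 5); 4p = -32 so p = -8. Opens left.
Focus is p units from the vertex along the axis: (h + p, k).

(-9, 5)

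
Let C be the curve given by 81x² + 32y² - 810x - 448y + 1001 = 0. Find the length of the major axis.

Group: 81(x² - 10x) + 32(y² - 14y) = -1001
81(x - 5)² + 32(y - 7)² = -1001 + 2025 + 1568 = 2592
Divide through by 2592 to get (x - 5)²/32 + (y - 7)²/81 = 1.
Ellipse, center (5, 7), major axis vertical; a² = 81, b² = 32.
a² = 81 so a = 9; the major axis has length 2a = 18.

18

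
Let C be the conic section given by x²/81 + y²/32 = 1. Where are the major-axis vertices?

Center (0, 0). The larger denominator 81 sits under the x-term, so the major axis is horizontal; a² = 81, b² = 32.
a = 9. Vertices at (h ± a, k).

(-9, 0) and (9, 0)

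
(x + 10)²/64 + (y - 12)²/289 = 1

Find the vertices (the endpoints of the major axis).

(-10, -5) and (-10, 29)

Center (-10, 12). The larger denominator 289 sits under the y-term, so the major axis is vertical; a² = 289, b² = 64.
a = 17. Vertices at (h, k ± a).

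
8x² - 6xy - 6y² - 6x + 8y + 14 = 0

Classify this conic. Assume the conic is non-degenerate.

A = 8, B = -6, C = -6.
Discriminant B² − 4AC = (-6)² − 4·8·(-6) = 228.
B² − 4AC > 0 ⇒ hyperbola.

hyperbola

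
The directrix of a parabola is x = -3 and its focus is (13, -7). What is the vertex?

The vertex is the midpoint between the focus and the directrix along the axis of symmetry.
Axis is horizontal (directrix is vertical). Vertex x-coordinate = (13 + (-3))/2 = 5; y-coordinate = -7.

(5, -7)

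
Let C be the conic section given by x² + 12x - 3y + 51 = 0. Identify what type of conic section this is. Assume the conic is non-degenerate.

No xy term. Coefficients of x² and y² are A = 1, C = 0.
Exactly one squared variable ⇒ parabola.

parabola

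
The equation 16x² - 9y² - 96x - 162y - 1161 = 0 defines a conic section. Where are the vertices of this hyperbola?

16(x² - 6x) -9(y² + 18y) = 1161
Complete the square: 16(x - 3)² -9(y + 9)² = 1161 + 144 - 729 = 576
Divide through by 576 to get (x - 3)²/36 - (y + 9)²/64 = 1.
Hyperbola, center (3, -9), transverse axis horizontal; a² = 36, b² = 64.
a = 6. Vertices at (h ± a, k).

(-3, -9) and (9, -9)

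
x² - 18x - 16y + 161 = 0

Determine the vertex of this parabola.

Only x is squared. Complete the square in x: (x - 9)² = 16(y - 5).
Vertex (9, 5); 4p = 16 so p = 4. Opens up.

(9, 5)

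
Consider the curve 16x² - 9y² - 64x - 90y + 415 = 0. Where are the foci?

16(x² - 4x) -9(y² + 10y) = -415
Complete the square: 16(x - 2)² -9(y + 5)² = -415 + 64 - 225 = -576
Dividing both sides by -576: (y + 5)²/64 - (x - 2)²/36 = 1
Hyperbola, center (2, -5), transverse axis vertical; a² = 64, b² = 36.
c² = a² + b² = 64 + 36 = 100, so c = 10.
Foci lie on the vertical axis through the center: (h, k ± c).

(2, -15) and (2, 5)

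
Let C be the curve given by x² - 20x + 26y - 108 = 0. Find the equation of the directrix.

y = 29/2

Only x is squared. Complete the square in x: (x - 10)² = -26(y - 8).
Vertex (10, 8); 4p = -26 so p = -13/2. Opens down.
Directrix is the horizontal line y = k − p = 8 − (-13/2) = 29/2.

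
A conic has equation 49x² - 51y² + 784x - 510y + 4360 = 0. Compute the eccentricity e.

e = 10/7

Rearranging, 49(x² + 16x) -51(y² + 10y) = -4360.
49(x + 8)² -51(y + 5)² = -4360 + 3136 - 1275 = -2499
Dividing both sides by -2499: (y + 5)²/49 - (x + 8)²/51 = 1
Hyperbola, center (-8, -5), transverse axis vertical; a² = 49, b² = 51.
c² = a² + b² = 100, so c = 10.
e = c/a = 10/7.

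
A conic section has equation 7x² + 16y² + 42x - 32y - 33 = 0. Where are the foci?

(-6, 1) and (0, 1)

Group the x- and y-terms: 7(x² + 6x) + 16(y² - 2y) = 33
Complete the square in x and y: 7(x + 3)² + 16(y - 1)² = 33 + 63 + 16 = 112
Dividing both sides by 112: (x + 3)²/16 + (y - 1)²/7 = 1
Ellipse, center (-3, 1), major axis horizontal; a² = 16, b² = 7.
c² = a² - b² = 16 - 7 = 9, so c = 3.
Foci lie on the horizontal axis through the center: (h ± c, k).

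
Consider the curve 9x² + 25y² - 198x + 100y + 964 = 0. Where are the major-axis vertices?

(6, -2) and (16, -2)

9(x² - 22x) + 25(y² + 4y) = -964
Complete the square in x and y: 9(x - 11)² + 25(y + 2)² = -964 + 1089 + 100 = 225
Divide through by 225 to get (x - 11)²/25 + (y + 2)²/9 = 1.
Ellipse, center (11, -2), major axis horizontal; a² = 25, b² = 9.
a = 5. Vertices at (h ± a, k).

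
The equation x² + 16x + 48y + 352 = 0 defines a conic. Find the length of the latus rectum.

Only x is squared. Complete the square in x: (x + 8)² = -48(y + 6).
Vertex (-8, -6); 4p = -48 so p = -12. Opens down.
Latus rectum length = |4p| = 48.

48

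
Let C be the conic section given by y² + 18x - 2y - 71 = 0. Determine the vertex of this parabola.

(4, 1)

Only y is squared. Complete the square in y: (y - 1)² = -18(x - 4).
Vertex (4, 1); 4p = -18 so p = -9/2. Opens left.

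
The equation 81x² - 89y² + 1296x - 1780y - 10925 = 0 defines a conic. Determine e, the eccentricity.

Group the x- and y-terms: 81(x² + 16x) -89(y² + 20y) = 10925
81(x + 8)² -89(y + 10)² = 10925 + 5184 - 8900 = 7209
Dividing both sides by 7209: (x + 8)²/89 - (y + 10)²/81 = 1
Hyperbola, center (-8, -10), transverse axis horizontal; a² = 89, b² = 81.
c² = a² + b² = 170, so c = √170.
e = c/a = √170/√89 = √15130/89.

e = √15130/89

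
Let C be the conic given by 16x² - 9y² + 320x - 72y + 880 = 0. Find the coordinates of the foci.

(-20, -4) and (0, -4)

16(x² + 20x) -9(y² + 8y) = -880
16(x + 10)² -9(y + 4)² = -880 + 1600 - 144 = 576
Dividing both sides by 576: (x + 10)²/36 - (y + 4)²/64 = 1
Hyperbola, center (-10, -4), transverse axis horizontal; a² = 36, b² = 64.
c² = a² + b² = 36 + 64 = 100, so c = 10.
Foci lie on the horizontal axis through the center: (h ± c, k).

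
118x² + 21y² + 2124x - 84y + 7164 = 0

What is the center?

118(x² + 18x) + 21(y² - 4y) = -7164
Completing the square gives 118(x + 9)² + 21(y - 2)² = -7164 + 9558 + 84 = 2478.
Dividing both sides by 2478: (x + 9)²/21 + (y - 2)²/118 = 1
Ellipse with center (-9, 2).

(-9, 2)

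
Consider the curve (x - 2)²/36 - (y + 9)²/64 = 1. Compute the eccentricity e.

Center (2, -9). The positive term is the x-term, so the transverse axis is horizontal; a² = 36, b² = 64.
c² = a² + b² = 100, so c = 10.
e = c/a = 10/6 = 5/3.

e = 5/3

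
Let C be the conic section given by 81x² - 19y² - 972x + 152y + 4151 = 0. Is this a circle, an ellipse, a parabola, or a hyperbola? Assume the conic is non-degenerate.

No xy term. Coefficients of x² and y² are A = 81, C = -19.
A and C have opposite signs ⇒ hyperbola.

hyperbola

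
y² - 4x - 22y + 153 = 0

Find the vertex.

Only y is squared. Complete the square in y: (y - 11)² = 4(x - 8).
Vertex (8, 11); 4p = 4 so p = 1. Opens right.

(8, 11)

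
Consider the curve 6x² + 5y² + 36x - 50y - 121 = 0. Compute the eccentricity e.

Collect terms: 6(x² + 6x) + 5(y² - 10y) = 121
Completing the square gives 6(x + 3)² + 5(y - 5)² = 121 + 54 + 125 = 300.
Divide through by 300 to get (x + 3)²/50 + (y - 5)²/60 = 1.
Ellipse, center (-3, 5), major axis vertical; a² = 60, b² = 50.
c² = a² - b² = 10, so c = √10.
e = c/a = √10/2√15 = √6/6.

e = √6/6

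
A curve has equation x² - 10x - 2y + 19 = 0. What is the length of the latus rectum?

Only x is squared. Complete the square in x: (x - 5)² = 2(y + 3).
Vertex (5, -3); 4p = 2 so p = 1/2. Opens up.
Latus rectum length = |4p| = 2.

2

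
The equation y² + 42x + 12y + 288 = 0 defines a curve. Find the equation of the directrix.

x = 9/2

Only y is squared. Complete the square in y: (y + 6)² = -42(x + 6).
Vertex (-6, -6); 4p = -42 so p = -21/2. Opens left.
Directrix is the vertical line x = h − p = -6 − (-21/2) = 9/2.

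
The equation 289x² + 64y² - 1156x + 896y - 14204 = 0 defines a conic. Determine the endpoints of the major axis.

(2, -24) and (2, 10)

Group the x- and y-terms: 289(x² - 4x) + 64(y² + 14y) = 14204
Complete the square in x and y: 289(x - 2)² + 64(y + 7)² = 14204 + 1156 + 3136 = 18496
Divide through by 18496 to get (x - 2)²/64 + (y + 7)²/289 = 1.
Ellipse, center (2, -7), major axis vertical; a² = 289, b² = 64.
a = 17. Vertices at (h, k ± a).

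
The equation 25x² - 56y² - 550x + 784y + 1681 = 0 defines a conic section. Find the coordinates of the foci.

(11, -2) and (11, 16)

Group the x- and y-terms: 25(x² - 22x) -56(y² - 14y) = -1681
Complete the square: 25(x - 11)² -56(y - 7)² = -1681 + 3025 - 2744 = -1400
Divide by -1400: (y - 7)²/25 - (x - 11)²/56 = 1
Hyperbola, center (11, 7), transverse axis vertical; a² = 25, b² = 56.
c² = a² + b² = 25 + 56 = 81, so c = 9.
Foci lie on the vertical axis through the center: (h, k ± c).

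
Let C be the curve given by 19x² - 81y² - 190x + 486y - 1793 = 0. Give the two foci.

19(x² - 10x) -81(y² - 6y) = 1793
Complete the square in x and y: 19(x - 5)² -81(y - 3)² = 1793 + 475 - 729 = 1539
Divide by 1539: (x - 5)²/81 - (y - 3)²/19 = 1
Hyperbola, center (5, 3), transverse axis horizontal; a² = 81, b² = 19.
c² = a² + b² = 81 + 19 = 100, so c = 10.
Foci lie on the horizontal axis through the center: (h ± c, k).

(-5, 3) and (15, 3)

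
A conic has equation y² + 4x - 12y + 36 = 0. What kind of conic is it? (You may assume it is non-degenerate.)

parabola

No xy term. Coefficients of x² and y² are A = 0, C = 1.
Exactly one squared variable ⇒ parabola.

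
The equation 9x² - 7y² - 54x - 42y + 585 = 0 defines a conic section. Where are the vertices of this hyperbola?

(3, -12) and (3, 6)

Group: 9(x² - 6x) -7(y² + 6y) = -585
Complete the square: 9(x - 3)² -7(y + 3)² = -585 + 81 - 63 = -567
Dividing both sides by -567: (y + 3)²/81 - (x - 3)²/63 = 1
Hyperbola, center (3, -3), transverse axis vertical; a² = 81, b² = 63.
a = 9. Vertices at (h, k ± a).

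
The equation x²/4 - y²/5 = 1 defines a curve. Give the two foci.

(-3, 0) and (3, 0)

Center (0, 0). The positive term is the x-term, so the transverse axis is horizontal; a² = 4, b² = 5.
c² = a² + b² = 4 + 5 = 9, so c = 3.
Foci lie on the horizontal axis through the center: (h ± c, k).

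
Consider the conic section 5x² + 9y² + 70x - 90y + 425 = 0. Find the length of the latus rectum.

10/3

5(x² + 14x) + 9(y² - 10y) = -425
5(x + 7)² + 9(y - 5)² = -425 + 245 + 225 = 45
Dividing both sides by 45: (x + 7)²/9 + (y - 5)²/5 = 1
Ellipse, center (-7, 5), major axis horizontal; a² = 9, b² = 5.
Latus rectum length = 2b²/a = 2·5/3 = 10/3.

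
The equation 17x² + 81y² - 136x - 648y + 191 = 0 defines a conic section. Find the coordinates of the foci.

(-4, 4) and (12, 4)

Rearranging, 17(x² - 8x) + 81(y² - 8y) = -191.
Complete the square in x and y: 17(x - 4)² + 81(y - 4)² = -191 + 272 + 1296 = 1377
Divide through by 1377 to get (x - 4)²/81 + (y - 4)²/17 = 1.
Ellipse, center (4, 4), major axis horizontal; a² = 81, b² = 17.
c² = a² - b² = 81 - 17 = 64, so c = 8.
Foci lie on the horizontal axis through the center: (h ± c, k).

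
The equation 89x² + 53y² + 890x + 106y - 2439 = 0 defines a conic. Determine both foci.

89(x² + 10x) + 53(y² + 2y) = 2439
Complete the square: 89(x + 5)² + 53(y + 1)² = 2439 + 2225 + 53 = 4717
Dividing both sides by 4717: (x + 5)²/53 + (y + 1)²/89 = 1
Ellipse, center (-5, -1), major axis vertical; a² = 89, b² = 53.
c² = a² - b² = 89 - 53 = 36, so c = 6.
Foci lie on the vertical axis through the center: (h, k ± c).

(-5, -7) and (-5, 5)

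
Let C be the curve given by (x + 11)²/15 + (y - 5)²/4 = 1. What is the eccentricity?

e = √165/15

Center (-11, 5). The larger denominator 15 sits under the x-term, so the major axis is horizontal; a² = 15, b² = 4.
c² = a² - b² = 11, so c = √11.
e = c/a = √11/√15 = √165/15.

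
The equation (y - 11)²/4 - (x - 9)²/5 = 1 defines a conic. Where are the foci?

(9, 8) and (9, 14)

Center (9, 11). The positive term is the y-term, so the transverse axis is vertical; a² = 4, b² = 5.
c² = a² + b² = 4 + 5 = 9, so c = 3.
Foci lie on the vertical axis through the center: (h, k ± c).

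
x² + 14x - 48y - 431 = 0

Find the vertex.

(-7, -10)

Only x is squared. Complete the square in x: (x + 7)² = 48(y + 10).
Vertex (-7, -10); 4p = 48 so p = 12. Opens up.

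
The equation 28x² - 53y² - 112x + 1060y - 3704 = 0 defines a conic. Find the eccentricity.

Group the x- and y-terms: 28(x² - 4x) -53(y² - 20y) = 3704
Completing the square gives 28(x - 2)² -53(y - 10)² = 3704 + 112 - 5300 = -1484.
Divide by -1484: (y - 10)²/28 - (x - 2)²/53 = 1
Hyperbola, center (2, 10), transverse axis vertical; a² = 28, b² = 53.
c² = a² + b² = 81, so c = 9.
e = c/a = 9/2√7 = 9√7/14.

e = 9√7/14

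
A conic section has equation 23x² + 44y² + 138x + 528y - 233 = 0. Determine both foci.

(-3 - √42, -6) and (-3 + √42, -6)

Collect terms: 23(x² + 6x) + 44(y² + 12y) = 233
23(x + 3)² + 44(y + 6)² = 233 + 207 + 1584 = 2024
Divide through by 2024 to get (x + 3)²/88 + (y + 6)²/46 = 1.
Ellipse, center (-3, -6), major axis horizontal; a² = 88, b² = 46.
c² = a² - b² = 88 - 46 = 42, so c = √42.
Foci lie on the horizontal axis through the center: (h ± c, k).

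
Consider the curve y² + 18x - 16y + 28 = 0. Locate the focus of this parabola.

(-5/2, 8)

Only y is squared. Complete the square in y: (y - 8)² = -18(x - 2).
Vertex (2, 8); 4p = -18 so p = -9/2. Opens left.
Focus is p units from the vertex along the axis: (h + p, k).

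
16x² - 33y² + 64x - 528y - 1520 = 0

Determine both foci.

Group the x- and y-terms: 16(x² + 4x) -33(y² + 16y) = 1520
16(x + 2)² -33(y + 8)² = 1520 + 64 - 2112 = -528
Divide by -528: (y + 8)²/16 - (x + 2)²/33 = 1
Hyperbola, center (-2, -8), transverse axis vertical; a² = 16, b² = 33.
c² = a² + b² = 16 + 33 = 49, so c = 7.
Foci lie on the vertical axis through the center: (h, k ± c).

(-2, -15) and (-2, -1)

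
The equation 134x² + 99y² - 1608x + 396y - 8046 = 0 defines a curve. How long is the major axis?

2√134

Group: 134(x² - 12x) + 99(y² + 4y) = 8046
Complete the square: 134(x - 6)² + 99(y + 2)² = 8046 + 4824 + 396 = 13266
Divide through by 13266 to get (x - 6)²/99 + (y + 2)²/134 = 1.
Ellipse, center (6, -2), major axis vertical; a² = 134, b² = 99.
a² = 134 so a = √134; the major axis has length 2a = 2√134.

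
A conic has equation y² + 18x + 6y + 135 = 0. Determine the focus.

(-23/2, -3)

Only y is squared. Complete the square in y: (y + 3)² = -18(x + 7).
Vertex (-7, -3); 4p = -18 so p = -9/2. Opens left.
Focus is p units from the vertex along the axis: (h + p, k).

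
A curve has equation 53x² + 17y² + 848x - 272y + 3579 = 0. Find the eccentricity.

e = 6√53/53

Group: 53(x² + 16x) + 17(y² - 16y) = -3579
53(x + 8)² + 17(y - 8)² = -3579 + 3392 + 1088 = 901
Divide through by 901 to get (x + 8)²/17 + (y - 8)²/53 = 1.
Ellipse, center (-8, 8), major axis vertical; a² = 53, b² = 17.
c² = a² - b² = 36, so c = 6.
e = c/a = 6/√53 = 6√53/53.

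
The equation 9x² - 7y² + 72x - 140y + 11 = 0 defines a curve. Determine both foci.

Collect terms: 9(x² + 8x) -7(y² + 20y) = -11
9(x + 4)² -7(y + 10)² = -11 + 144 - 700 = -567
Divide by -567: (y + 10)²/81 - (x + 4)²/63 = 1
Hyperbola, center (-4, -10), transverse axis vertical; a² = 81, b² = 63.
c² = a² + b² = 81 + 63 = 144, so c = 12.
Foci lie on the vertical axis through the center: (h, k ± c).

(-4, -22) and (-4, 2)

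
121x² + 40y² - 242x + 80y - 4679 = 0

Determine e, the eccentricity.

Group the x- and y-terms: 121(x² - 2x) + 40(y² + 2y) = 4679
Completing the square gives 121(x - 1)² + 40(y + 1)² = 4679 + 121 + 40 = 4840.
Divide by 4840: (x - 1)²/40 + (y + 1)²/121 = 1
Ellipse, center (1, -1), major axis vertical; a² = 121, b² = 40.
c² = a² - b² = 81, so c = 9.
e = c/a = 9/11.

e = 9/11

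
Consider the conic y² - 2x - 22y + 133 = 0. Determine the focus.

(13/2, 11)

Only y is squared. Complete the square in y: (y - 11)² = 2(x - 6).
Vertex (6, 11); 4p = 2 so p = 1/2. Opens right.
Focus is p units from the vertex along the axis: (h + p, k).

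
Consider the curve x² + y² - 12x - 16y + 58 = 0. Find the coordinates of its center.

(6, 8)

Rearranging, (x² - 12x) + (y² - 16y) = -58.
Complete the square in x and y: (x - 6)² + (y - 8)² = -58 + 36 + 64 = 42
So (x - 6)² + (y - 8)² = 42.
Circle centered at (6, 8) with r² = 42.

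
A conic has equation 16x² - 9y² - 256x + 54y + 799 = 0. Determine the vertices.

16(x² - 16x) -9(y² - 6y) = -799
Complete the square: 16(x - 8)² -9(y - 3)² = -799 + 1024 - 81 = 144
Divide by 144: (x - 8)²/9 - (y - 3)²/16 = 1
Hyperbola, center (8, 3), transverse axis horizontal; a² = 9, b² = 16.
a = 3. Vertices at (h ± a, k).

(5, 3) and (11, 3)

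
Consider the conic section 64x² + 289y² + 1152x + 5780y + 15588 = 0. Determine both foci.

Rearranging, 64(x² + 18x) + 289(y² + 20y) = -15588.
64(x + 9)² + 289(y + 10)² = -15588 + 5184 + 28900 = 18496
Divide by 18496: (x + 9)²/289 + (y + 10)²/64 = 1
Ellipse, center (-9, -10), major axis horizontal; a² = 289, b² = 64.
c² = a² - b² = 289 - 64 = 225, so c = 15.
Foci lie on the horizontal axis through the center: (h ± c, k).

(-24, -10) and (6, -10)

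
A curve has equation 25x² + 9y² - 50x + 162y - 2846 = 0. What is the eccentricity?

e = 4/5

Group the x- and y-terms: 25(x² - 2x) + 9(y² + 18y) = 2846
Complete the square in x and y: 25(x - 1)² + 9(y + 9)² = 2846 + 25 + 729 = 3600
Divide by 3600: (x - 1)²/144 + (y + 9)²/400 = 1
Ellipse, center (1, -9), major axis vertical; a² = 400, b² = 144.
c² = a² - b² = 256, so c = 16.
e = c/a = 16/20 = 4/5.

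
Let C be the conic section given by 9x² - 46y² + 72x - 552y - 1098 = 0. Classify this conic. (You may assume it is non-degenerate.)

No xy term. Coefficients of x² and y² are A = 9, C = -46.
A and C have opposite signs ⇒ hyperbola.

hyperbola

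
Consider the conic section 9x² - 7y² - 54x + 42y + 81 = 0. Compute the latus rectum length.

Group the x- and y-terms: 9(x² - 6x) -7(y² - 6y) = -81
Complete the square in x and y: 9(x - 3)² -7(y - 3)² = -81 + 81 - 63 = -63
Divide through by -63 to get (y - 3)²/9 - (x - 3)²/7 = 1.
Hyperbola, center (3, 3), transverse axis vertical; a² = 9, b² = 7.
Latus rectum length = 2b²/a = 2·7/3 = 14/3.

14/3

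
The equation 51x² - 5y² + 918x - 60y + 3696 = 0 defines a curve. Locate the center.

Group the x- and y-terms: 51(x² + 18x) -5(y² + 12y) = -3696
Complete the square in x and y: 51(x + 9)² -5(y + 6)² = -3696 + 4131 - 180 = 255
Divide by 255: (x + 9)²/5 - (y + 6)²/51 = 1
Hyperbola with center (-9, -6).

(-9, -6)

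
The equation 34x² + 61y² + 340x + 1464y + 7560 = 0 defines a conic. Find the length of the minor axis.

2√34

Group: 34(x² + 10x) + 61(y² + 24y) = -7560
Completing the square gives 34(x + 5)² + 61(y + 12)² = -7560 + 850 + 8784 = 2074.
Divide by 2074: (x + 5)²/61 + (y + 12)²/34 = 1
Ellipse, center (-5, -12), major axis horizontal; a² = 61, b² = 34.
b² = 34 so b = √34; the minor axis has length 2b = 2√34.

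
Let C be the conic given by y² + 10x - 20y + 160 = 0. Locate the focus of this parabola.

Only y is squared. Complete the square in y: (y - 10)² = -10(x + 6).
Vertex (-6, 10); 4p = -10 so p = -5/2. Opens left.
Focus is p units from the vertex along the axis: (h + p, k).

(-17/2, 10)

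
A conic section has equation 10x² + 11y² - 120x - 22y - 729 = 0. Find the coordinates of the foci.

Group: 10(x² - 12x) + 11(y² - 2y) = 729
10(x - 6)² + 11(y - 1)² = 729 + 360 + 11 = 1100
Dividing both sides by 1100: (x - 6)²/110 + (y - 1)²/100 = 1
Ellipse, center (6, 1), major axis horizontal; a² = 110, b² = 100.
c² = a² - b² = 110 - 100 = 10, so c = √10.
Foci lie on the horizontal axis through the center: (h ± c, k).

(6 - √10, 1) and (6 + √10, 1)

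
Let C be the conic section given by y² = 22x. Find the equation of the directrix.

x = -11/2

Vertex (0, 0); 4p = 22 so p = 11/2. Opens right.
Directrix is the vertical line x = h − p = 0 − (11/2) = -11/2.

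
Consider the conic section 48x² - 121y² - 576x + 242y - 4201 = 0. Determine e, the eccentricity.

Collect terms: 48(x² - 12x) -121(y² - 2y) = 4201
Completing the square gives 48(x - 6)² -121(y - 1)² = 4201 + 1728 - 121 = 5808.
Divide by 5808: (x - 6)²/121 - (y - 1)²/48 = 1
Hyperbola, center (6, 1), transverse axis horizontal; a² = 121, b² = 48.
c² = a² + b² = 169, so c = 13.
e = c/a = 13/11.

e = 13/11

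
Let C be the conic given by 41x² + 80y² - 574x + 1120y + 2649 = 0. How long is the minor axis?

2√41

Group the x- and y-terms: 41(x² - 14x) + 80(y² + 14y) = -2649
Complete the square in x and y: 41(x - 7)² + 80(y + 7)² = -2649 + 2009 + 3920 = 3280
Divide by 3280: (x - 7)²/80 + (y + 7)²/41 = 1
Ellipse, center (7, -7), major axis horizontal; a² = 80, b² = 41.
b² = 41 so b = √41; the minor axis has length 2b = 2√41.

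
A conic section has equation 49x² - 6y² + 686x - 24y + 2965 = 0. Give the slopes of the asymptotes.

Rearranging, 49(x² + 14x) -6(y² + 4y) = -2965.
Completing the square gives 49(x + 7)² -6(y + 2)² = -2965 + 2401 - 24 = -588.
Divide by -588: (y + 2)²/98 - (x + 7)²/12 = 1
Hyperbola, center (-7, -2), transverse axis vertical; a² = 98, b² = 12.
For a vertical hyperbola the asymptotes have slope ±a/b.
Here that is ±7√2/2√3 = ±7√6/6.

7√6/6 and -7√6/6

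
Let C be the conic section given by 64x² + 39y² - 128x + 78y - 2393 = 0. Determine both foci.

(1, -6) and (1, 4)

Rearranging, 64(x² - 2x) + 39(y² + 2y) = 2393.
Complete the square in x and y: 64(x - 1)² + 39(y + 1)² = 2393 + 64 + 39 = 2496
Divide through by 2496 to get (x - 1)²/39 + (y + 1)²/64 = 1.
Ellipse, center (1, -1), major axis vertical; a² = 64, b² = 39.
c² = a² - b² = 64 - 39 = 25, so c = 5.
Foci lie on the vertical axis through the center: (h, k ± c).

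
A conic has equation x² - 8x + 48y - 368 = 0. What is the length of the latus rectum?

48

Only x is squared. Complete the square in x: (x - 4)² = -48(y - 8).
Vertex (4, 8); 4p = -48 so p = -12. Opens down.
Latus rectum length = |4p| = 48.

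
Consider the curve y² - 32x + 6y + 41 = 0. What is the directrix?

Only y is squared. Complete the square in y: (y + 3)² = 32(x - 1).
Vertex (1, -3); 4p = 32 so p = 8. Opens right.
Directrix is the vertical line x = h − p = 1 − (8) = -7.

x = -7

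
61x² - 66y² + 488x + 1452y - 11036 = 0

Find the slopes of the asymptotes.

√4026/66 and -√4026/66

Rearranging, 61(x² + 8x) -66(y² - 22y) = 11036.
61(x + 4)² -66(y - 11)² = 11036 + 976 - 7986 = 4026
Divide through by 4026 to get (x + 4)²/66 - (y - 11)²/61 = 1.
Hyperbola, center (-4, 11), transverse axis horizontal; a² = 66, b² = 61.
For a horizontal hyperbola the asymptotes have slope ±b/a.
Here that is ±√61/√66 = ±√4026/66.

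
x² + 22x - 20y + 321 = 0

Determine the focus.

(-11, 15)

Only x is squared. Complete the square in x: (x + 11)² = 20(y - 10).
Vertex (-11, 10); 4p = 20 so p = 5. Opens up.
Focus is p units from the vertex along the axis: (h, k + p).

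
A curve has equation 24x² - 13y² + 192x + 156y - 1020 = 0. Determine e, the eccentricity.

e = √481/13

Group the x- and y-terms: 24(x² + 8x) -13(y² - 12y) = 1020
Complete the square: 24(x + 4)² -13(y - 6)² = 1020 + 384 - 468 = 936
Divide by 936: (x + 4)²/39 - (y - 6)²/72 = 1
Hyperbola, center (-4, 6), transverse axis horizontal; a² = 39, b² = 72.
c² = a² + b² = 111, so c = √111.
e = c/a = √111/√39 = √481/13.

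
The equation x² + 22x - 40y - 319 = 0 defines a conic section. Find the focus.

Only x is squared. Complete the square in x: (x + 11)² = 40(y + 11).
Vertex (-11, -11); 4p = 40 so p = 10. Opens up.
Focus is p units from the vertex along the axis: (h, k + p).

(-11, -1)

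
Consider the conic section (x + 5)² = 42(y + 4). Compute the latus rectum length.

Vertex (-5, -4); 4p = 42 so p = 21/2. Opens up.
Latus rectum length = |4p| = 42.

42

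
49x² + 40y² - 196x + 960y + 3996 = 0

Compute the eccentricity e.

Group: 49(x² - 4x) + 40(y² + 24y) = -3996
Complete the square: 49(x - 2)² + 40(y + 12)² = -3996 + 196 + 5760 = 1960
Divide through by 1960 to get (x - 2)²/40 + (y + 12)²/49 = 1.
Ellipse, center (2, -12), major axis vertical; a² = 49, b² = 40.
c² = a² - b² = 9, so c = 3.
e = c/a = 3/7.

e = 3/7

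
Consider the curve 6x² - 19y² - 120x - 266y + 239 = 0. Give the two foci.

(10, -7 - 5√5) and (10, -7 + 5√5)

Group the x- and y-terms: 6(x² - 20x) -19(y² + 14y) = -239
Complete the square: 6(x - 10)² -19(y + 7)² = -239 + 600 - 931 = -570
Divide by -570: (y + 7)²/30 - (x - 10)²/95 = 1
Hyperbola, center (10, -7), transverse axis vertical; a² = 30, b² = 95.
c² = a² + b² = 30 + 95 = 125, so c = 5√5.
Foci lie on the vertical axis through the center: (h, k ± c).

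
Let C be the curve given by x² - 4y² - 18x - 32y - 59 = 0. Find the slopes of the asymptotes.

Rearranging, (x² - 18x) -4(y² + 8y) = 59.
Complete the square in x and y: (x - 9)² -4(y + 4)² = 59 + 81 - 64 = 76
Divide through by 76 to get (x - 9)²/76 - (y + 4)²/19 = 1.
Hyperbola, center (9, -4), transverse axis horizontal; a² = 76, b² = 19.
For a horizontal hyperbola the asymptotes have slope ±b/a.
Here that is ±√19/2√19 = ±1/2.

1/2 and -1/2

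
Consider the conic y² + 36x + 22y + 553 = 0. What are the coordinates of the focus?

Only y is squared. Complete the square in y: (y + 11)² = -36(x + 12).
Vertex (-12, -11); 4p = -36 so p = -9. Opens left.
Focus is p units from the vertex along the axis: (h + p, k).

(-21, -11)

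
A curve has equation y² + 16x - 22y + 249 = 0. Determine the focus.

Only y is squared. Complete the square in y: (y - 11)² = -16(x + 8).
Vertex (-8, 11); 4p = -16 so p = -4. Opens left.
Focus is p units from the vertex along the axis: (h + p, k).

(-12, 11)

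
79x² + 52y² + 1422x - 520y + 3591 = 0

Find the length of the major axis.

2√79

Group the x- and y-terms: 79(x² + 18x) + 52(y² - 10y) = -3591
Completing the square gives 79(x + 9)² + 52(y - 5)² = -3591 + 6399 + 1300 = 4108.
Divide through by 4108 to get (x + 9)²/52 + (y - 5)²/79 = 1.
Ellipse, center (-9, 5), major axis vertical; a² = 79, b² = 52.
a² = 79 so a = √79; the major axis has length 2a = 2√79.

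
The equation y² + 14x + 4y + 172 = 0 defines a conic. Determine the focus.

(-31/2, -2)

Only y is squared. Complete the square in y: (y + 2)² = -14(x + 12).
Vertex (-12, -2); 4p = -14 so p = -7/2. Opens left.
Focus is p units from the vertex along the axis: (h + p, k).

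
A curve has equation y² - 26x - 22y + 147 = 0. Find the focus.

(15/2, 11)

Only y is squared. Complete the square in y: (y - 11)² = 26(x - 1).
Vertex (1, 11); 4p = 26 so p = 13/2. Opens right.
Focus is p units from the vertex along the axis: (h + p, k).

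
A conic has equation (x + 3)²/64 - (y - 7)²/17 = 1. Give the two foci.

(-12, 7) and (6, 7)

Center (-3, 7). The positive term is the x-term, so the transverse axis is horizontal; a² = 64, b² = 17.
c² = a² + b² = 64 + 17 = 81, so c = 9.
Foci lie on the horizontal axis through the center: (h ± c, k).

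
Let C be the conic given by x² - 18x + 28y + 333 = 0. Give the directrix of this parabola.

y = -2

Only x is squared. Complete the square in x: (x - 9)² = -28(y + 9).
Vertex (9, -9); 4p = -28 so p = -7. Opens down.
Directrix is the horizontal line y = k − p = -9 − (-7) = -2.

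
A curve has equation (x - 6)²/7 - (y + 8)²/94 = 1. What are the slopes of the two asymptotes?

√658/7 and -√658/7

Center (6, -8). The positive term is the x-term, so the transverse axis is horizontal; a² = 7, b² = 94.
For a horizontal hyperbola the asymptotes have slope ±b/a.
Here that is ±√94/√7 = ±√658/7.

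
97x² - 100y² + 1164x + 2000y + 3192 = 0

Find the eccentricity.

e = √19109/97

Group: 97(x² + 12x) -100(y² - 20y) = -3192
Complete the square: 97(x + 6)² -100(y - 10)² = -3192 + 3492 - 10000 = -9700
Dividing both sides by -9700: (y - 10)²/97 - (x + 6)²/100 = 1
Hyperbola, center (-6, 10), transverse axis vertical; a² = 97, b² = 100.
c² = a² + b² = 197, so c = √197.
e = c/a = √197/√97 = √19109/97.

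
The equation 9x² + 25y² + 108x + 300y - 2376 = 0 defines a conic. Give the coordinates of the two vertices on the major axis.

(-26, -6) and (14, -6)

Group the x- and y-terms: 9(x² + 12x) + 25(y² + 12y) = 2376
9(x + 6)² + 25(y + 6)² = 2376 + 324 + 900 = 3600
Divide through by 3600 to get (x + 6)²/400 + (y + 6)²/144 = 1.
Ellipse, center (-6, -6), major axis horizontal; a² = 400, b² = 144.
a = 20. Vertices at (h ± a, k).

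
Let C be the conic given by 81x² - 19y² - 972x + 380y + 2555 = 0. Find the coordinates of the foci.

(6, 0) and (6, 20)

Rearranging, 81(x² - 12x) -19(y² - 20y) = -2555.
Complete the square in x and y: 81(x - 6)² -19(y - 10)² = -2555 + 2916 - 1900 = -1539
Divide by -1539: (y - 10)²/81 - (x - 6)²/19 = 1
Hyperbola, center (6, 10), transverse axis vertical; a² = 81, b² = 19.
c² = a² + b² = 81 + 19 = 100, so c = 10.
Foci lie on the vertical axis through the center: (h, k ± c).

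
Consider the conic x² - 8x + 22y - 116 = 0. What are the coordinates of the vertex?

Only x is squared. Complete the square in x: (x - 4)² = -22(y - 6).
Vertex (4, 6); 4p = -22 so p = -11/2. Opens down.

(4, 6)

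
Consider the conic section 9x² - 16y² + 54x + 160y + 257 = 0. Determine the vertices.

(-3, -1) and (-3, 11)

Group the x- and y-terms: 9(x² + 6x) -16(y² - 10y) = -257
Complete the square in x and y: 9(x + 3)² -16(y - 5)² = -257 + 81 - 400 = -576
Divide through by -576 to get (y - 5)²/36 - (x + 3)²/64 = 1.
Hyperbola, center (-3, 5), transverse axis vertical; a² = 36, b² = 64.
a = 6. Vertices at (h, k ± a).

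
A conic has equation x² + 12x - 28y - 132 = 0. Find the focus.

(-6, 1)

Only x is squared. Complete the square in x: (x + 6)² = 28(y + 6).
Vertex (-6, -6); 4p = 28 so p = 7. Opens up.
Focus is p units from the vertex along the axis: (h, k + p).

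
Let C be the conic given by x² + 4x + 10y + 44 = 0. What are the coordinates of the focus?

Only x is squared. Complete the square in x: (x + 2)² = -10(y + 4).
Vertex (-2, -4); 4p = -10 so p = -5/2. Opens down.
Focus is p units from the vertex along the axis: (h, k + p).

(-2, -13/2)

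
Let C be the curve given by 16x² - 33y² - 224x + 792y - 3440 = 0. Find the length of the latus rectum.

16(x² - 14x) -33(y² - 24y) = 3440
Complete the square in x and y: 16(x - 7)² -33(y - 12)² = 3440 + 784 - 4752 = -528
Divide through by -528 to get (y - 12)²/16 - (x - 7)²/33 = 1.
Hyperbola, center (7, 12), transverse axis vertical; a² = 16, b² = 33.
Latus rectum length = 2b²/a = 2·33/4 = 33/2.

33/2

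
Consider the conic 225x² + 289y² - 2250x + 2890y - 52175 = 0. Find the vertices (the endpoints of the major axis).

225(x² - 10x) + 289(y² + 10y) = 52175
Complete the square in x and y: 225(x - 5)² + 289(y + 5)² = 52175 + 5625 + 7225 = 65025
Divide through by 65025 to get (x - 5)²/289 + (y + 5)²/225 = 1.
Ellipse, center (5, -5), major axis horizontal; a² = 289, b² = 225.
a = 17. Vertices at (h ± a, k).

(-12, -5) and (22, -5)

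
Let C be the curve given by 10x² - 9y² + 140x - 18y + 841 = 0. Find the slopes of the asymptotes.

Collect terms: 10(x² + 14x) -9(y² + 2y) = -841
10(x + 7)² -9(y + 1)² = -841 + 490 - 9 = -360
Divide through by -360 to get (y + 1)²/40 - (x + 7)²/36 = 1.
Hyperbola, center (-7, -1), transverse axis vertical; a² = 40, b² = 36.
For a vertical hyperbola the asymptotes have slope ±a/b.
Here that is ±2√10/6 = ±√10/3.

√10/3 and -√10/3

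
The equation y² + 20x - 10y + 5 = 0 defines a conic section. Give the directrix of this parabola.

Only y is squared. Complete the square in y: (y - 5)² = -20(x - 1).
Vertex (1, 5); 4p = -20 so p = -5. Opens left.
Directrix is the vertical line x = h − p = 1 − (-5) = 6.

x = 6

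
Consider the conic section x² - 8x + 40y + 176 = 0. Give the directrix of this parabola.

Only x is squared. Complete the square in x: (x - 4)² = -40(y + 4).
Vertex (4, -4); 4p = -40 so p = -10. Opens down.
Directrix is the horizontal line y = k − p = -4 − (-10) = 6.

y = 6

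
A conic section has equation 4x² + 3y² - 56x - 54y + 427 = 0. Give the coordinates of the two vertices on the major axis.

(7, 7) and (7, 11)

Collect terms: 4(x² - 14x) + 3(y² - 18y) = -427
Complete the square: 4(x - 7)² + 3(y - 9)² = -427 + 196 + 243 = 12
Divide through by 12 to get (x - 7)²/3 + (y - 9)²/4 = 1.
Ellipse, center (7, 9), major axis vertical; a² = 4, b² = 3.
a = 2. Vertices at (h, k ± a).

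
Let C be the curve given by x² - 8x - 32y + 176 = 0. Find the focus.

(4, 13)

Only x is squared. Complete the square in x: (x - 4)² = 32(y - 5).
Vertex (4, 5); 4p = 32 so p = 8. Opens up.
Focus is p units from the vertex along the axis: (h, k + p).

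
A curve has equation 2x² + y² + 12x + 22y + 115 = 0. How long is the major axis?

4√6

Rearranging, 2(x² + 6x) + (y² + 22y) = -115.
Complete the square in x and y: 2(x + 3)² + (y + 11)² = -115 + 18 + 121 = 24
Divide by 24: (x + 3)²/12 + (y + 11)²/24 = 1
Ellipse, center (-3, -11), major axis vertical; a² = 24, b² = 12.
a² = 24 so a = 2√6; the major axis has length 2a = 4√6.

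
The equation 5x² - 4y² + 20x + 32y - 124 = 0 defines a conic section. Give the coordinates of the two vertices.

(-6, 4) and (2, 4)

5(x² + 4x) -4(y² - 8y) = 124
5(x + 2)² -4(y - 4)² = 124 + 20 - 64 = 80
Dividing both sides by 80: (x + 2)²/16 - (y - 4)²/20 = 1
Hyperbola, center (-2, 4), transverse axis horizontal; a² = 16, b² = 20.
a = 4. Vertices at (h ± a, k).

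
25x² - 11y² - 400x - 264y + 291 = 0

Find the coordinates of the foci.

(8, -18) and (8, -6)

25(x² - 16x) -11(y² + 24y) = -291
Complete the square: 25(x - 8)² -11(y + 12)² = -291 + 1600 - 1584 = -275
Divide by -275: (y + 12)²/25 - (x - 8)²/11 = 1
Hyperbola, center (8, -12), transverse axis vertical; a² = 25, b² = 11.
c² = a² + b² = 25 + 11 = 36, so c = 6.
Foci lie on the vertical axis through the center: (h, k ± c).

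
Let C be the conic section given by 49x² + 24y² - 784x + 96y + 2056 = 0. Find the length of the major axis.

14

Collect terms: 49(x² - 16x) + 24(y² + 4y) = -2056
Complete the square in x and y: 49(x - 8)² + 24(y + 2)² = -2056 + 3136 + 96 = 1176
Divide through by 1176 to get (x - 8)²/24 + (y + 2)²/49 = 1.
Ellipse, center (8, -2), major axis vertical; a² = 49, b² = 24.
a² = 49 so a = 7; the major axis has length 2a = 14.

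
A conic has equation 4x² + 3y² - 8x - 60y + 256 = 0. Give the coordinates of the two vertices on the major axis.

Group the x- and y-terms: 4(x² - 2x) + 3(y² - 20y) = -256
Complete the square in x and y: 4(x - 1)² + 3(y - 10)² = -256 + 4 + 300 = 48
Divide by 48: (x - 1)²/12 + (y - 10)²/16 = 1
Ellipse, center (1, 10), major axis vertical; a² = 16, b² = 12.
a = 4. Vertices at (h, k ± a).

(1, 6) and (1, 14)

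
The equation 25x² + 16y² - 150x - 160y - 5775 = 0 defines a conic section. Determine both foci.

Rearranging, 25(x² - 6x) + 16(y² - 10y) = 5775.
Complete the square in x and y: 25(x - 3)² + 16(y - 5)² = 5775 + 225 + 400 = 6400
Divide through by 6400 to get (x - 3)²/256 + (y - 5)²/400 = 1.
Ellipse, center (3, 5), major axis vertical; a² = 400, b² = 256.
c² = a² - b² = 400 - 256 = 144, so c = 12.
Foci lie on the vertical axis through the center: (h, k ± c).

(3, -7) and (3, 17)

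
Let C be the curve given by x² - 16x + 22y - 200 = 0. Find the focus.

Only x is squared. Complete the square in x: (x - 8)² = -22(y - 12).
Vertex (8, 12); 4p = -22 so p = -11/2. Opens down.
Focus is p units from the vertex along the axis: (h, k + p).

(8, 13/2)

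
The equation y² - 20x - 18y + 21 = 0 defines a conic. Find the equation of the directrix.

Only y is squared. Complete the square in y: (y - 9)² = 20(x + 3).
Vertex (-3, 9); 4p = 20 so p = 5. Opens right.
Directrix is the vertical line x = h − p = -3 − (5) = -8.

x = -8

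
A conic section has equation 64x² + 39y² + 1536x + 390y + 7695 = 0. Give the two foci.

(-12, -10) and (-12, 0)

64(x² + 24x) + 39(y² + 10y) = -7695
Complete the square: 64(x + 12)² + 39(y + 5)² = -7695 + 9216 + 975 = 2496
Divide by 2496: (x + 12)²/39 + (y + 5)²/64 = 1
Ellipse, center (-12, -5), major axis vertical; a² = 64, b² = 39.
c² = a² - b² = 64 - 39 = 25, so c = 5.
Foci lie on the vertical axis through the center: (h, k ± c).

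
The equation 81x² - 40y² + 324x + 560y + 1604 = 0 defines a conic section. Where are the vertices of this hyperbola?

(-2, -2) and (-2, 16)

Group: 81(x² + 4x) -40(y² - 14y) = -1604
Complete the square in x and y: 81(x + 2)² -40(y - 7)² = -1604 + 324 - 1960 = -3240
Divide through by -3240 to get (y - 7)²/81 - (x + 2)²/40 = 1.
Hyperbola, center (-2, 7), transverse axis vertical; a² = 81, b² = 40.
a = 9. Vertices at (h, k ± a).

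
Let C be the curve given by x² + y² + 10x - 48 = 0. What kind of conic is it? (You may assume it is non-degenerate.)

No xy term. Coefficients of x² and y² are A = 1, C = 1.
A = C (same sign) ⇒ circle.

circle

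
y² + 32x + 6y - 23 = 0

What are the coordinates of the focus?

(-7, -3)

Only y is squared. Complete the square in y: (y + 3)² = -32(x - 1).
Vertex (1, -3); 4p = -32 so p = -8. Opens left.
Focus is p units from the vertex along the axis: (h + p, k).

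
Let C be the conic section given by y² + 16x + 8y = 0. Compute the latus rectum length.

Only y is squared. Complete the square in y: (y + 4)² = -16(x - 1).
Vertex (1, -4); 4p = -16 so p = -4. Opens left.
Latus rectum length = |4p| = 16.

16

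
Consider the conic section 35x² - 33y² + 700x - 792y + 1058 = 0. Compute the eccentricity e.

35(x² + 20x) -33(y² + 24y) = -1058
Complete the square: 35(x + 10)² -33(y + 12)² = -1058 + 3500 - 4752 = -2310
Divide by -2310: (y + 12)²/70 - (x + 10)²/66 = 1
Hyperbola, center (-10, -12), transverse axis vertical; a² = 70, b² = 66.
c² = a² + b² = 136, so c = 2√34.
e = c/a = 2√34/√70 = 2√595/35.

e = 2√595/35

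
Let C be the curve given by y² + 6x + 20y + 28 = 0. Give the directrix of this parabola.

x = 27/2

Only y is squared. Complete the square in y: (y + 10)² = -6(x - 12).
Vertex (12, -10); 4p = -6 so p = -3/2. Opens left.
Directrix is the vertical line x = h − p = 12 − (-3/2) = 27/2.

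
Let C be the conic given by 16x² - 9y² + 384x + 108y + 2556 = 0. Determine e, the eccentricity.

Group the x- and y-terms: 16(x² + 24x) -9(y² - 12y) = -2556
Complete the square: 16(x + 12)² -9(y - 6)² = -2556 + 2304 - 324 = -576
Divide through by -576 to get (y - 6)²/64 - (x + 12)²/36 = 1.
Hyperbola, center (-12, 6), transverse axis vertical; a² = 64, b² = 36.
c² = a² + b² = 100, so c = 10.
e = c/a = 10/8 = 5/4.

e = 5/4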